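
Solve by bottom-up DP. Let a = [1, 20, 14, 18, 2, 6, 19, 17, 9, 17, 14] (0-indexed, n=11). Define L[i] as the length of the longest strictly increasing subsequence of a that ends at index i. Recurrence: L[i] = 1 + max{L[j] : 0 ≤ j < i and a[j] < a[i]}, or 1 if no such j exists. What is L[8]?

4

   i    0    1    2    3    4    5    6    7    8    9   10
a[i]    1   20   14   18    2    6   19   17    9   17   14
L[i]    1    2    2    3    2    3    4    4    4    5    5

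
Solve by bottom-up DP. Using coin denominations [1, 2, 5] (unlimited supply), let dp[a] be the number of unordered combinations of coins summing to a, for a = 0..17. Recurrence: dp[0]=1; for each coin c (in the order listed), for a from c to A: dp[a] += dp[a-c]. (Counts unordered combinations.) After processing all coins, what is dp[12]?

after  coin     0     1     2     3     4     5     6     7     8     9    10    11    12    13    14    15    16    17
          1     1     1     1     1     1     1     1     1     1     1     1     1     1     1     1     1     1     1
          2     1     1     2     2     3     3     4     4     5     5     6     6     7     7     8     8     9     9
          5     1     1     2     2     3     4     5     6     7     8    10    11    13    14    16    18    20    22

13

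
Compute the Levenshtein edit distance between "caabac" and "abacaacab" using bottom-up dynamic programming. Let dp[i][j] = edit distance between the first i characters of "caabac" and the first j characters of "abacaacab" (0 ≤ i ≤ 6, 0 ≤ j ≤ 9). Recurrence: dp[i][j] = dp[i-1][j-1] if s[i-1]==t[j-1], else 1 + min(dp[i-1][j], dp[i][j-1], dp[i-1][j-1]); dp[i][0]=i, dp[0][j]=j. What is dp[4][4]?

   ''  a  b  a  c  a  a  c  a  b
''  0  1  2  3  4  5  6  7  8  9
 c  1  1  2  3  3  4  5  6  7  8
 a  2  1  2  2  3  3  4  5  6  7
 a  3  2  2  2  3  3  3  4  5  6
 b  4  3  2  3  3  4  4  4  5  5
 a  5  4  3  2  3  3  4  5  4  5
 c  6  5  4  3  2  3  4  4  5  5

3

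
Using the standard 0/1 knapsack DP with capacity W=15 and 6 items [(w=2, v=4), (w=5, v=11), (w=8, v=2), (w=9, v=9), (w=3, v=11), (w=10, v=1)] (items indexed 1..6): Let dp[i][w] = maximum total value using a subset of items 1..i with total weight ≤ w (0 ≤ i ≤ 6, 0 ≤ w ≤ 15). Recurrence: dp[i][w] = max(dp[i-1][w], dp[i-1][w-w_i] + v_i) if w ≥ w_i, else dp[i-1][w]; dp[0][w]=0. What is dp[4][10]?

15

i\w   0   1   2   3   4   5   6   7   8   9  10  11  12  13  14  15
  0   0   0   0   0   0   0   0   0   0   0   0   0   0   0   0   0
  1   0   0   4   4   4   4   4   4   4   4   4   4   4   4   4   4
  2   0   0   4   4   4  11  11  15  15  15  15  15  15  15  15  15
  3   0   0   4   4   4  11  11  15  15  15  15  15  15  15  15  17
  4   0   0   4   4   4  11  11  15  15  15  15  15  15  15  20  20
  5   0   0   4  11  11  15  15  15  22  22  26  26  26  26  26  26
  6   0   0   4  11  11  15  15  15  22  22  26  26  26  26  26  26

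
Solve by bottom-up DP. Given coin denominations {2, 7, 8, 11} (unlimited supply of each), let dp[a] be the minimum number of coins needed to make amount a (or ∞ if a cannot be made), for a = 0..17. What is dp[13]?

 a  0  1  2  3  4  5  6  7  8  9 10 11 12 13 14 15 16 17
dp  0  -  1  -  2  -  3  1  1  2  2  1  3  2  2  2  2  3
(- denotes ∞ / unreachable)

2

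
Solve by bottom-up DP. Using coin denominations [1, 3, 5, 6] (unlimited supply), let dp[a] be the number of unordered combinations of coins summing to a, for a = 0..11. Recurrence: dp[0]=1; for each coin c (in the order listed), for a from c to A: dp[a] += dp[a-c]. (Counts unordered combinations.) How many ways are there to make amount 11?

after  coin     0     1     2     3     4     5     6     7     8     9    10    11
          1     1     1     1     1     1     1     1     1     1     1     1     1
          3     1     1     1     2     2     2     3     3     3     4     4     4
          5     1     1     1     2     2     3     4     4     5     6     7     8
          6     1     1     1     2     2     3     5     5     6     8     9    11

11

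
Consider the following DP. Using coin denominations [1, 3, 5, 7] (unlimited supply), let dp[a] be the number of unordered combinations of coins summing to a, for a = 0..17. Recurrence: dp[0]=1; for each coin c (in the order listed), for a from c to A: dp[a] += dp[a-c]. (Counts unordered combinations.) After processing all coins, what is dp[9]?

after  coin     0     1     2     3     4     5     6     7     8     9    10    11    12    13    14    15    16    17
          1     1     1     1     1     1     1     1     1     1     1     1     1     1     1     1     1     1     1
          3     1     1     1     2     2     2     3     3     3     4     4     4     5     5     5     6     6     6
          5     1     1     1     2     2     3     4     4     5     6     7     8     9    10    11    13    14    15
          7     1     1     1     2     2     3     4     5     6     7     9    10    12    14    16    19    21    24

7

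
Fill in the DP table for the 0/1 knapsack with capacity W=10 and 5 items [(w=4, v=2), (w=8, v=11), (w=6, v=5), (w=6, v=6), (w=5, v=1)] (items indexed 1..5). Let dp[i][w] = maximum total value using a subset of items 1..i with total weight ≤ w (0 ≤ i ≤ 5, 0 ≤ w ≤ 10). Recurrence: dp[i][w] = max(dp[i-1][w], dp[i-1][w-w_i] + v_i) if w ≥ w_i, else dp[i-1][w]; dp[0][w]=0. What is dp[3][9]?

11

i\w   0   1   2   3   4   5   6   7   8   9  10
  0   0   0   0   0   0   0   0   0   0   0   0
  1   0   0   0   0   2   2   2   2   2   2   2
  2   0   0   0   0   2   2   2   2  11  11  11
  3   0   0   0   0   2   2   5   5  11  11  11
  4   0   0   0   0   2   2   6   6  11  11  11
  5   0   0   0   0   2   2   6   6  11  11  11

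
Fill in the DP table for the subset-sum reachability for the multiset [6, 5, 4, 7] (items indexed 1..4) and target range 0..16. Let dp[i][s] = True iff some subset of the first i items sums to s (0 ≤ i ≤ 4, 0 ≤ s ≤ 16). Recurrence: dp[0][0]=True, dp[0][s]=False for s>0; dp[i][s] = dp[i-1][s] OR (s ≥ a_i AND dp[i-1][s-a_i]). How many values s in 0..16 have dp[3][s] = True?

i\s   0   1   2   3   4   5   6   7   8   9  10  11  12  13  14  15  16
  0   T   F   F   F   F   F   F   F   F   F   F   F   F   F   F   F   F
  1   T   F   F   F   F   F   T   F   F   F   F   F   F   F   F   F   F
  2   T   F   F   F   F   T   T   F   F   F   F   T   F   F   F   F   F
  3   T   F   F   F   T   T   T   F   F   T   T   T   F   F   F   T   F
  4   T   F   F   F   T   T   T   T   F   T   T   T   T   T   F   T   T

8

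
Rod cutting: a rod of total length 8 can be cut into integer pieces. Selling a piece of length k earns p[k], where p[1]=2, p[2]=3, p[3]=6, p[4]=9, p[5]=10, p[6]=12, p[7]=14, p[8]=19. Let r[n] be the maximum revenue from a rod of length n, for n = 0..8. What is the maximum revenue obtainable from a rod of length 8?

19

   n    0    1    2    3    4    5    6    7    8
r[n]    0    2    4    6    9   11   13   15   19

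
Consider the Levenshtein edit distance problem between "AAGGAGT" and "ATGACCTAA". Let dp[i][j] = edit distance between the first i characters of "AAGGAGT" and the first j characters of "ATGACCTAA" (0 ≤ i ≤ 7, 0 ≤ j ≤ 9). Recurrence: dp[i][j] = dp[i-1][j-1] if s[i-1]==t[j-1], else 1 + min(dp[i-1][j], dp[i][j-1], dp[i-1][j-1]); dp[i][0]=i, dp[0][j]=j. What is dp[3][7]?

5

   ''  A  T  G  A  C  C  T  A  A
''  0  1  2  3  4  5  6  7  8  9
 A  1  0  1  2  3  4  5  6  7  8
 A  2  1  1  2  2  3  4  5  6  7
 G  3  2  2  1  2  3  4  5  6  7
 G  4  3  3  2  2  3  4  5  6  7
 A  5  4  4  3  2  3  4  5  5  6
 G  6  5  5  4  3  3  4  5  6  6
 T  7  6  5  5  4  4  4  4  5  6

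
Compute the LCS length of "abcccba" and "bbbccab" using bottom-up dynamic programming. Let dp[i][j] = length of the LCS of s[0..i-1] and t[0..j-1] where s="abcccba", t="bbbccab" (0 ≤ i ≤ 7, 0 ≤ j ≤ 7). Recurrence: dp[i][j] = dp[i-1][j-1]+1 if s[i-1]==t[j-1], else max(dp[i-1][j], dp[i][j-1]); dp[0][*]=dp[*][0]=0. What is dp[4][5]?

   ''  b  b  b  c  c  a  b
''  0  0  0  0  0  0  0  0
 a  0  0  0  0  0  0  1  1
 b  0  1  1  1  1  1  1  2
 c  0  1  1  1  2  2  2  2
 c  0  1  1  1  2  3  3  3
 c  0  1  1  1  2  3  3  3
 b  0  1  2  2  2  3  3  4
 a  0  1  2  2  2  3  4  4

3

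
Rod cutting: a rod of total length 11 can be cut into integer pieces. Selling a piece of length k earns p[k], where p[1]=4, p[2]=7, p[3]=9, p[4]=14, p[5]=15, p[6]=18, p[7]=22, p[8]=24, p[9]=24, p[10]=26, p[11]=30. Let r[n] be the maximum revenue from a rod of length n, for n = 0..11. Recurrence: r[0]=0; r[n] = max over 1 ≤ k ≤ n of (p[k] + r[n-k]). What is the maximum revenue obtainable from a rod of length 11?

   n    0    1    2    3    4    5    6    7    8    9   10   11
r[n]    0    4    8   12   16   20   24   28   32   36   40   44

44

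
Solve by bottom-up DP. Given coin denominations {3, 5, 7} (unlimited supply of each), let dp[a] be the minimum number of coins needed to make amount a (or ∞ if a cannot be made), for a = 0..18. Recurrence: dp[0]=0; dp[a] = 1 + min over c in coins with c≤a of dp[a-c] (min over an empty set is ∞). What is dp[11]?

 a  0  1  2  3  4  5  6  7  8  9 10 11 12 13 14 15 16 17 18
dp  0  -  -  1  -  1  2  1  2  3  2  3  2  3  2  3  4  3  4
(- denotes ∞ / unreachable)

3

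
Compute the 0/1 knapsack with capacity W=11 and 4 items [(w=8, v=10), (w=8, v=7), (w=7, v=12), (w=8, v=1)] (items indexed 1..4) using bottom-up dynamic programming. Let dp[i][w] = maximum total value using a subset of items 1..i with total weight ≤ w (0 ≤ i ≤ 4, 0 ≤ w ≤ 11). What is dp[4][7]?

i\w   0   1   2   3   4   5   6   7   8   9  10  11
  0   0   0   0   0   0   0   0   0   0   0   0   0
  1   0   0   0   0   0   0   0   0  10  10  10  10
  2   0   0   0   0   0   0   0   0  10  10  10  10
  3   0   0   0   0   0   0   0  12  12  12  12  12
  4   0   0   0   0   0   0   0  12  12  12  12  12

12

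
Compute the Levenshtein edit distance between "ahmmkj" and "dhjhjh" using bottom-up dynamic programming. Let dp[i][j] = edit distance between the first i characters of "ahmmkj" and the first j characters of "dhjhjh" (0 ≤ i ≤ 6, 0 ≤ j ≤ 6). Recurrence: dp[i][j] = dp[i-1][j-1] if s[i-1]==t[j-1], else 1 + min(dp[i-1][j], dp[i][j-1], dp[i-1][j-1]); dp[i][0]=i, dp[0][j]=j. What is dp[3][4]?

3

   ''  d  h  j  h  j  h
''  0  1  2  3  4  5  6
 a  1  1  2  3  4  5  6
 h  2  2  1  2  3  4  5
 m  3  3  2  2  3  4  5
 m  4  4  3  3  3  4  5
 k  5  5  4  4  4  4  5
 j  6  6  5  4  5  4  5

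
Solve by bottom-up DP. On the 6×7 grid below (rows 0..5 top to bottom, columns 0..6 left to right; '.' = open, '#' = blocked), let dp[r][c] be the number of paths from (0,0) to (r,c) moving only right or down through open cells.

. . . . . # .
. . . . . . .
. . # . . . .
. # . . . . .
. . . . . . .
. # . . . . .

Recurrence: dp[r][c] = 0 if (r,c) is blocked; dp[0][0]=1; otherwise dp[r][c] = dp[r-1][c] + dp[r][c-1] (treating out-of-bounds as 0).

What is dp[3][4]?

r\c   0   1   2   3   4   5   6
  0   1   1   1   1   1   0   0
  1   1   2   3   4   5   5   5
  2   1   3   0   4   9  14  19
  3   1   0   0   4  13  27  46
  4   1   1   1   5  18  45  91
  5   1   0   1   6  24  69 160

13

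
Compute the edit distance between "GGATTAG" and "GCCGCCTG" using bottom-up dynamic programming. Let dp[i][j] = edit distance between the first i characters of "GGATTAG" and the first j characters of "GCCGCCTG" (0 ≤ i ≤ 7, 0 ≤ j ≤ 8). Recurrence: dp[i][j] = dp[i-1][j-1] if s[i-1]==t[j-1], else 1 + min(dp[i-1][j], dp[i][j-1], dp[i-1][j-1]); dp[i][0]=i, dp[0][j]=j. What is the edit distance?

   ''  G  C  C  G  C  C  T  G
''  0  1  2  3  4  5  6  7  8
 G  1  0  1  2  3  4  5  6  7
 G  2  1  1  2  2  3  4  5  6
 A  3  2  2  2  3  3  4  5  6
 T  4  3  3  3  3  4  4  4  5
 T  5  4  4  4  4  4  5  4  5
 A  6  5  5  5  5  5  5  5  5
 G  7  6  6  6  5  6  6  6  5

5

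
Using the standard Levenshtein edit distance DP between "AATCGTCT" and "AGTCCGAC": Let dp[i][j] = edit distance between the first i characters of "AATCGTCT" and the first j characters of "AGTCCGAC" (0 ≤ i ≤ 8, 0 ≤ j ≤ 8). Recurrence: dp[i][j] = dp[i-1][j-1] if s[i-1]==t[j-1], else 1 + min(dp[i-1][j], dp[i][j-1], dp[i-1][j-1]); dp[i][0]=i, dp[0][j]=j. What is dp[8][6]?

4

   ''  A  G  T  C  C  G  A  C
''  0  1  2  3  4  5  6  7  8
 A  1  0  1  2  3  4  5  6  7
 A  2  1  1  2  3  4  5  5  6
 T  3  2  2  1  2  3  4  5  6
 C  4  3  3  2  1  2  3  4  5
 G  5  4  3  3  2  2  2  3  4
 T  6  5  4  3  3  3  3  3  4
 C  7  6  5  4  3  3  4  4  3
 T  8  7  6  5  4  4  4  5  4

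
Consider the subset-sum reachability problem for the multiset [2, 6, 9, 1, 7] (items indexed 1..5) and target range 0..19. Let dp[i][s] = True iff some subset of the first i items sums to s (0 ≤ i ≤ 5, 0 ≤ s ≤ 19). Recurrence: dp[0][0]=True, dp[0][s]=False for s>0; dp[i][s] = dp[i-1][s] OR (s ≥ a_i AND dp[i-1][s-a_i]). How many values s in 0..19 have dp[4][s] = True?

15

i\s   0   1   2   3   4   5   6   7   8   9  10  11  12  13  14  15  16  17  18  19
  0   T   F   F   F   F   F   F   F   F   F   F   F   F   F   F   F   F   F   F   F
  1   T   F   T   F   F   F   F   F   F   F   F   F   F   F   F   F   F   F   F   F
  2   T   F   T   F   F   F   T   F   T   F   F   F   F   F   F   F   F   F   F   F
  3   T   F   T   F   F   F   T   F   T   T   F   T   F   F   F   T   F   T   F   F
  4   T   T   T   T   F   F   T   T   T   T   T   T   T   F   F   T   T   T   T   F
  5   T   T   T   T   F   F   T   T   T   T   T   T   T   T   T   T   T   T   T   T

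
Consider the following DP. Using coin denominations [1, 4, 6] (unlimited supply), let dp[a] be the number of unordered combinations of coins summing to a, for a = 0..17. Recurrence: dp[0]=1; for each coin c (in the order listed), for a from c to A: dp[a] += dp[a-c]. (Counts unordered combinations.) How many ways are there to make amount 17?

10

after  coin     0     1     2     3     4     5     6     7     8     9    10    11    12    13    14    15    16    17
          1     1     1     1     1     1     1     1     1     1     1     1     1     1     1     1     1     1     1
          4     1     1     1     1     2     2     2     2     3     3     3     3     4     4     4     4     5     5
          6     1     1     1     1     2     2     3     3     4     4     5     5     7     7     8     8    10    10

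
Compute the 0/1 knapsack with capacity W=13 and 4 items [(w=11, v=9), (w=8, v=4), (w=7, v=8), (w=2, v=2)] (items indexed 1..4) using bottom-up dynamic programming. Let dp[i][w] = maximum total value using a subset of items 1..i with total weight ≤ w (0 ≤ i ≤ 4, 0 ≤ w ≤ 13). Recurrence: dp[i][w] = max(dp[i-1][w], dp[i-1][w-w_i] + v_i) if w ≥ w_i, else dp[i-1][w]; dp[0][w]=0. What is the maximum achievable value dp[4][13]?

11

i\w   0   1   2   3   4   5   6   7   8   9  10  11  12  13
  0   0   0   0   0   0   0   0   0   0   0   0   0   0   0
  1   0   0   0   0   0   0   0   0   0   0   0   9   9   9
  2   0   0   0   0   0   0   0   0   4   4   4   9   9   9
  3   0   0   0   0   0   0   0   8   8   8   8   9   9   9
  4   0   0   2   2   2   2   2   8   8  10  10  10  10  11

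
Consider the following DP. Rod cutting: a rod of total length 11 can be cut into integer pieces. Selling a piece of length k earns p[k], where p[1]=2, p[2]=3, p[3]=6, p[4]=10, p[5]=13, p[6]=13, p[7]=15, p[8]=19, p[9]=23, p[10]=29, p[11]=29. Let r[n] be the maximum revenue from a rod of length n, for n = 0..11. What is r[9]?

   n    0    1    2    3    4    5    6    7    8    9   10   11
r[n]    0    2    4    6   10   13   15   17   20   23   29   31

23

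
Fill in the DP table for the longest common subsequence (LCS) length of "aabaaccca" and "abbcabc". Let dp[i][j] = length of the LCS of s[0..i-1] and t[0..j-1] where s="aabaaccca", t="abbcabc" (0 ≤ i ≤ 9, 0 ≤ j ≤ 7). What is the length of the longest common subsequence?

   ''  a  b  b  c  a  b  c
''  0  0  0  0  0  0  0  0
 a  0  1  1  1  1  1  1  1
 a  0  1  1  1  1  2  2  2
 b  0  1  2  2  2  2  3  3
 a  0  1  2  2  2  3  3  3
 a  0  1  2  2  2  3  3  3
 c  0  1  2  2  3  3  3  4
 c  0  1  2  2  3  3  3  4
 c  0  1  2  2  3  3  3  4
 a  0  1  2  2  3  4  4  4

4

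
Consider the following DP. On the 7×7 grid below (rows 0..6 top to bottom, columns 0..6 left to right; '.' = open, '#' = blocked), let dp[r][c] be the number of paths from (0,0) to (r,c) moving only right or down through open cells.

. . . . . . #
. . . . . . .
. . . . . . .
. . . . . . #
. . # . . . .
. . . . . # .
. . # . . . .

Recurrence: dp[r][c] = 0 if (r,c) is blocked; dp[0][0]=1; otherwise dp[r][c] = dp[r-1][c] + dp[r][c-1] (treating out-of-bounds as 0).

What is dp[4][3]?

20

r\c   0   1   2   3   4   5   6
  0   1   1   1   1   1   1   0
  1   1   2   3   4   5   6   6
  2   1   3   6  10  15  21  27
  3   1   4  10  20  35  56   0
  4   1   5   0  20  55 111 111
  5   1   6   6  26  81   0 111
  6   1   7   0  26 107 107 218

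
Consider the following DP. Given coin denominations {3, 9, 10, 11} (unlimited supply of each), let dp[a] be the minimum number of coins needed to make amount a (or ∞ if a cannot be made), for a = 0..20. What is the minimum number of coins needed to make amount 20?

 a  0  1  2  3  4  5  6  7  8  9 10 11 12 13 14 15 16 17 18 19 20
dp  0  -  -  1  -  -  2  -  -  1  1  1  2  2  2  3  3  3  2  2  2
(- denotes ∞ / unreachable)

2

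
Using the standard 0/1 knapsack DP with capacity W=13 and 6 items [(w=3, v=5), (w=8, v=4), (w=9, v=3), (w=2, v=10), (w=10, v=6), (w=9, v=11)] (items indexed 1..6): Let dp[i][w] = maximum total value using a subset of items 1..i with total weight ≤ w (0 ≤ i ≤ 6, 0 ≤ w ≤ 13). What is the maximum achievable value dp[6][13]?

i\w   0   1   2   3   4   5   6   7   8   9  10  11  12  13
  0   0   0   0   0   0   0   0   0   0   0   0   0   0   0
  1   0   0   0   5   5   5   5   5   5   5   5   5   5   5
  2   0   0   0   5   5   5   5   5   5   5   5   9   9   9
  3   0   0   0   5   5   5   5   5   5   5   5   9   9   9
  4   0   0  10  10  10  15  15  15  15  15  15  15  15  19
  5   0   0  10  10  10  15  15  15  15  15  15  15  16  19
  6   0   0  10  10  10  15  15  15  15  15  15  21  21  21

21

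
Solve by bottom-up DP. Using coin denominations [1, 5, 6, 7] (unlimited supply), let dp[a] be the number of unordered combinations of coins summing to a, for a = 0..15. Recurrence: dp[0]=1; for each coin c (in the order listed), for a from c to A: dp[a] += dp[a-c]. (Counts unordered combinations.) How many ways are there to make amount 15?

after  coin     0     1     2     3     4     5     6     7     8     9    10    11    12    13    14    15
          1     1     1     1     1     1     1     1     1     1     1     1     1     1     1     1     1
          5     1     1     1     1     1     2     2     2     2     2     3     3     3     3     3     4
          6     1     1     1     1     1     2     3     3     3     3     4     5     6     6     6     7
          7     1     1     1     1     1     2     3     4     4     4     5     6     8     9    10    11

11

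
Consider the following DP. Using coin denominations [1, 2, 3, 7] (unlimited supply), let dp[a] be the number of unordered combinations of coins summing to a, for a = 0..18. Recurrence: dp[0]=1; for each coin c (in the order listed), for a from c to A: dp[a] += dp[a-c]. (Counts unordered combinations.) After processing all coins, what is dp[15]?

after  coin     0     1     2     3     4     5     6     7     8     9    10    11    12    13    14    15    16    17    18
          1     1     1     1     1     1     1     1     1     1     1     1     1     1     1     1     1     1     1     1
          2     1     1     2     2     3     3     4     4     5     5     6     6     7     7     8     8     9     9    10
          3     1     1     2     3     4     5     7     8    10    12    14    16    19    21    24    27    30    33    37
          7     1     1     2     3     4     5     7     9    11    14    17    20    24    28    33    38    44    50    57

38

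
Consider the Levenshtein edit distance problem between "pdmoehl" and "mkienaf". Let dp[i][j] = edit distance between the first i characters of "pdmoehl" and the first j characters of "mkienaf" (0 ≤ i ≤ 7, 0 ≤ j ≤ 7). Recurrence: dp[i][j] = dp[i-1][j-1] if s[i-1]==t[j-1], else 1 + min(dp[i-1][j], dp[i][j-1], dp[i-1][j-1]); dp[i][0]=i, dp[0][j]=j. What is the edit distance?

   ''  m  k  i  e  n  a  f
''  0  1  2  3  4  5  6  7
 p  1  1  2  3  4  5  6  7
 d  2  2  2  3  4  5  6  7
 m  3  2  3  3  4  5  6  7
 o  4  3  3  4  4  5  6  7
 e  5  4  4  4  4  5  6  7
 h  6  5  5  5  5  5  6  7
 l  7  6  6  6  6  6  6  7

7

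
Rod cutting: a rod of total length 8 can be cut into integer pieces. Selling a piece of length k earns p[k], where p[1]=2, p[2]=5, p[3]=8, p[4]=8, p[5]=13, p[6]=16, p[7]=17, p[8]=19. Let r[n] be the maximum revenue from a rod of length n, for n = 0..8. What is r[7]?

   n    0    1    2    3    4    5    6    7    8
r[n]    0    2    5    8   10   13   16   18   21

18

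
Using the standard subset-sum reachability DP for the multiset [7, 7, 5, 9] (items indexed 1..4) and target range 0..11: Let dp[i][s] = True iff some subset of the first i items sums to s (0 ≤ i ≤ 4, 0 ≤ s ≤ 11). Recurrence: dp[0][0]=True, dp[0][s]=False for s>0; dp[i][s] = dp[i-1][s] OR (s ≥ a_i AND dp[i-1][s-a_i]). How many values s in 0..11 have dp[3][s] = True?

3

i\s   0   1   2   3   4   5   6   7   8   9  10  11
  0   T   F   F   F   F   F   F   F   F   F   F   F
  1   T   F   F   F   F   F   F   T   F   F   F   F
  2   T   F   F   F   F   F   F   T   F   F   F   F
  3   T   F   F   F   F   T   F   T   F   F   F   F
  4   T   F   F   F   F   T   F   T   F   T   F   F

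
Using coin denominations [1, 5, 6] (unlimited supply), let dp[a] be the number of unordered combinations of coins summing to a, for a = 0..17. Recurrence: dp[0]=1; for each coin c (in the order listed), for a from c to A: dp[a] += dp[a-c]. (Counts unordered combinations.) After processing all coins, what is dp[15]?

7

after  coin     0     1     2     3     4     5     6     7     8     9    10    11    12    13    14    15    16    17
          1     1     1     1     1     1     1     1     1     1     1     1     1     1     1     1     1     1     1
          5     1     1     1     1     1     2     2     2     2     2     3     3     3     3     3     4     4     4
          6     1     1     1     1     1     2     3     3     3     3     4     5     6     6     6     7     8     9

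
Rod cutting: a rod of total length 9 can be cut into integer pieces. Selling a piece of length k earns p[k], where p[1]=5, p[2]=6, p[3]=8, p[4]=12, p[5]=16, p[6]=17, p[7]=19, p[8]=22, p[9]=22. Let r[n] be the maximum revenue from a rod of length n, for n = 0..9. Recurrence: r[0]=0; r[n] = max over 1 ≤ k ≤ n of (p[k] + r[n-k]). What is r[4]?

   n    0    1    2    3    4    5    6    7    8    9
r[n]    0    5   10   15   20   25   30   35   40   45

20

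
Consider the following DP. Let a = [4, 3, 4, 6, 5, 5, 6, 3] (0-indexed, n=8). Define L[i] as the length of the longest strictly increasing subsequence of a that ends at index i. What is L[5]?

   i    0    1    2    3    4    5    6    7
a[i]    4    3    4    6    5    5    6    3
L[i]    1    1    2    3    3    3    4    1

3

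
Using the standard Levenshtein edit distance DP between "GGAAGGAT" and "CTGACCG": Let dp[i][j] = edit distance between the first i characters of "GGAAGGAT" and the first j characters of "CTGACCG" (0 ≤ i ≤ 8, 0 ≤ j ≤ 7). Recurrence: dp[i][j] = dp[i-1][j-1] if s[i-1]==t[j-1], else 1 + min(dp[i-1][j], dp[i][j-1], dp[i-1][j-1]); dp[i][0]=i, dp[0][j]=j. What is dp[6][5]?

   ''  C  T  G  A  C  C  G
''  0  1  2  3  4  5  6  7
 G  1  1  2  2  3  4  5  6
 G  2  2  2  2  3  4  5  5
 A  3  3  3  3  2  3  4  5
 A  4  4  4  4  3  3  4  5
 G  5  5  5  4  4  4  4  4
 G  6  6  6  5  5  5  5  4
 A  7  7  7  6  5  6  6  5
 T  8  8  7  7  6  6  7  6

5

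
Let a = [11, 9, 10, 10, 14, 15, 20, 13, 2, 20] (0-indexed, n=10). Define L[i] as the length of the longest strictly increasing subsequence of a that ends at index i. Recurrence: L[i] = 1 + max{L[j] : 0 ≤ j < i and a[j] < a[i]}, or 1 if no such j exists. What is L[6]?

   i    0    1    2    3    4    5    6    7    8    9
a[i]   11    9   10   10   14   15   20   13    2   20
L[i]    1    1    2    2    3    4    5    3    1    5

5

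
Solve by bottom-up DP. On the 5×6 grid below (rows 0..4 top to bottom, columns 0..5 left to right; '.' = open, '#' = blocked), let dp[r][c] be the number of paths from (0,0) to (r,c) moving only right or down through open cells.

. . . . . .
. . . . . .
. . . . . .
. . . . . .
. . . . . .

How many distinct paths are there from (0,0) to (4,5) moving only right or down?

r\c   0   1   2   3   4   5
  0   1   1   1   1   1   1
  1   1   2   3   4   5   6
  2   1   3   6  10  15  21
  3   1   4  10  20  35  56
  4   1   5  15  35  70 126

126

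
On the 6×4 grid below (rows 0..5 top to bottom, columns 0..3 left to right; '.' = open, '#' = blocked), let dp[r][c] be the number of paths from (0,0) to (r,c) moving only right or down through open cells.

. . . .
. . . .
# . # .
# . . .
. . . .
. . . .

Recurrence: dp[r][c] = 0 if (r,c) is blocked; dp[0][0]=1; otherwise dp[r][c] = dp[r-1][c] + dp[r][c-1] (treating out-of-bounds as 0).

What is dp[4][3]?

10

r\c   0   1   2   3
  0   1   1   1   1
  1   1   2   3   4
  2   0   2   0   4
  3   0   2   2   6
  4   0   2   4  10
  5   0   2   6  16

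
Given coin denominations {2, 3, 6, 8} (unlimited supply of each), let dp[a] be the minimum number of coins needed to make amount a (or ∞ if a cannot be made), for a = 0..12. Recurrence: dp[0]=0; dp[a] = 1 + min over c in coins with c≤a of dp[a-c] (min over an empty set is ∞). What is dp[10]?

2

 a  0  1  2  3  4  5  6  7  8  9 10 11 12
dp  0  -  1  1  2  2  1  3  1  2  2  2  2
(- denotes ∞ / unreachable)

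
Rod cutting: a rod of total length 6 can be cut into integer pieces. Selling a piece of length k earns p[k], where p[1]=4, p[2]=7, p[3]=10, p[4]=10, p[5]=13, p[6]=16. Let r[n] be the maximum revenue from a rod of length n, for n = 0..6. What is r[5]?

20

   n    0    1    2    3    4    5    6
r[n]    0    4    8   12   16   20   24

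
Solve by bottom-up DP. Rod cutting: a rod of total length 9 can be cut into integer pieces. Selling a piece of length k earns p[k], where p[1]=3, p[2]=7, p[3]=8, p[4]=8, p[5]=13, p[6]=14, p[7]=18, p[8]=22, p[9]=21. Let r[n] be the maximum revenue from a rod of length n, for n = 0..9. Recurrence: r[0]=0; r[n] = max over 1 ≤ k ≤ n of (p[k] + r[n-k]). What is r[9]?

   n    0    1    2    3    4    5    6    7    8    9
r[n]    0    3    7   10   14   17   21   24   28   31

31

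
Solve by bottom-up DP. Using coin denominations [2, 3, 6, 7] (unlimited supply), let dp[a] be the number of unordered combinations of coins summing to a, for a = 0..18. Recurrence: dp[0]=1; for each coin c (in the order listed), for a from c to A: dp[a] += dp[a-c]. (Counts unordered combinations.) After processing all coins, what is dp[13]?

6

after  coin     0     1     2     3     4     5     6     7     8     9    10    11    12    13    14    15    16    17    18
          2     1     0     1     0     1     0     1     0     1     0     1     0     1     0     1     0     1     0     1
          3     1     0     1     1     1     1     2     1     2     2     2     2     3     2     3     3     3     3     4
          6     1     0     1     1     1     1     3     1     3     3     3     3     6     3     6     6     6     6    10
          7     1     0     1     1     1     1     3     2     3     4     4     4     7     6     8     9    10    10    14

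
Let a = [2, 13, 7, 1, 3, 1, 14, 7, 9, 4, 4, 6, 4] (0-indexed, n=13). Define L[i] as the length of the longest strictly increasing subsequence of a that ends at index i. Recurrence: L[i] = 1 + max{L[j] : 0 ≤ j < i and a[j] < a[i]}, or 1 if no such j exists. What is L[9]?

3

   i    0    1    2    3    4    5    6    7    8    9   10   11   12
a[i]    2   13    7    1    3    1   14    7    9    4    4    6    4
L[i]    1    2    2    1    2    1    3    3    4    3    3    4    3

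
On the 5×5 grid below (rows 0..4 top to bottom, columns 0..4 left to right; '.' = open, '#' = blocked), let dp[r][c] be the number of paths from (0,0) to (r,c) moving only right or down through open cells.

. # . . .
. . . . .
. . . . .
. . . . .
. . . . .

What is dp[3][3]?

10

r\c   0   1   2   3   4
  0   1   0   0   0   0
  1   1   1   1   1   1
  2   1   2   3   4   5
  3   1   3   6  10  15
  4   1   4  10  20  35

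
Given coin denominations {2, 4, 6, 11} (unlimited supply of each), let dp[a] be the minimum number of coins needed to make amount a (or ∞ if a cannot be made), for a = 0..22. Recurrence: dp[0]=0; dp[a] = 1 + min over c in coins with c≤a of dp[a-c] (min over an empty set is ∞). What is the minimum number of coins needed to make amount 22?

 a  0  1  2  3  4  5  6  7  8  9 10 11 12 13 14 15 16 17 18 19 20 21 22
dp  0  -  1  -  1  -  1  -  2  -  2  1  2  2  3  2  3  2  3  3  4  3  2
(- denotes ∞ / unreachable)

2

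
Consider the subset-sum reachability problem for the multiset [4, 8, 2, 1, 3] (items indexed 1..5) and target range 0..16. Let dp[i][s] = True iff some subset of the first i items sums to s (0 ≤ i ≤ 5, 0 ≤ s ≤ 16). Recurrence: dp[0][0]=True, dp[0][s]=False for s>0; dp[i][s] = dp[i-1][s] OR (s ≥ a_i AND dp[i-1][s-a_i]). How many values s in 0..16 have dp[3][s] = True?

i\s   0   1   2   3   4   5   6   7   8   9  10  11  12  13  14  15  16
  0   T   F   F   F   F   F   F   F   F   F   F   F   F   F   F   F   F
  1   T   F   F   F   T   F   F   F   F   F   F   F   F   F   F   F   F
  2   T   F   F   F   T   F   F   F   T   F   F   F   T   F   F   F   F
  3   T   F   T   F   T   F   T   F   T   F   T   F   T   F   T   F   F
  4   T   T   T   T   T   T   T   T   T   T   T   T   T   T   T   T   F
  5   T   T   T   T   T   T   T   T   T   T   T   T   T   T   T   T   T

8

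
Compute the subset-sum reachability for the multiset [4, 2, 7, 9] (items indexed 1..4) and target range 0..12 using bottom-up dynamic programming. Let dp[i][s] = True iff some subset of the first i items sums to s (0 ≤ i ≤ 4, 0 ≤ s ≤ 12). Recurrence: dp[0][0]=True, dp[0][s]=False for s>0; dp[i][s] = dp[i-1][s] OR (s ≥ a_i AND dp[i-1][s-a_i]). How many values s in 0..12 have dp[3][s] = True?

i\s   0   1   2   3   4   5   6   7   8   9  10  11  12
  0   T   F   F   F   F   F   F   F   F   F   F   F   F
  1   T   F   F   F   T   F   F   F   F   F   F   F   F
  2   T   F   T   F   T   F   T   F   F   F   F   F   F
  3   T   F   T   F   T   F   T   T   F   T   F   T   F
  4   T   F   T   F   T   F   T   T   F   T   F   T   F

7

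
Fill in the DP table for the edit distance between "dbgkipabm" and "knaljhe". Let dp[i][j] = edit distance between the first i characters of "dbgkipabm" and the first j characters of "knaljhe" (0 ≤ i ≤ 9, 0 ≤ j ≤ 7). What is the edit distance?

9

   ''  k  n  a  l  j  h  e
''  0  1  2  3  4  5  6  7
 d  1  1  2  3  4  5  6  7
 b  2  2  2  3  4  5  6  7
 g  3  3  3  3  4  5  6  7
 k  4  3  4  4  4  5  6  7
 i  5  4  4  5  5  5  6  7
 p  6  5  5  5  6  6  6  7
 a  7  6  6  5  6  7  7  7
 b  8  7  7  6  6  7  8  8
 m  9  8  8  7  7  7  8  9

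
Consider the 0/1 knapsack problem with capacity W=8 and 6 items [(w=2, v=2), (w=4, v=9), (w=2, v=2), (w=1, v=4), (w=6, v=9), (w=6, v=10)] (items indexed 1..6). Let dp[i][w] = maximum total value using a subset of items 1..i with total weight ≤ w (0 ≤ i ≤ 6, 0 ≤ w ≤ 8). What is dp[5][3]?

6

i\w   0   1   2   3   4   5   6   7   8
  0   0   0   0   0   0   0   0   0   0
  1   0   0   2   2   2   2   2   2   2
  2   0   0   2   2   9   9  11  11  11
  3   0   0   2   2   9   9  11  11  13
  4   0   4   4   6   9  13  13  15  15
  5   0   4   4   6   9  13  13  15  15
  6   0   4   4   6   9  13  13  15  15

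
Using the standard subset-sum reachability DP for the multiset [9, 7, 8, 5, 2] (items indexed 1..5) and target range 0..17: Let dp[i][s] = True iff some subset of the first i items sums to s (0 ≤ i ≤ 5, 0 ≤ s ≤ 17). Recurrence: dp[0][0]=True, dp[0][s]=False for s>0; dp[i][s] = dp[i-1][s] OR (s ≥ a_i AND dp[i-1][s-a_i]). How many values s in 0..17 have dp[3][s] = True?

i\s   0   1   2   3   4   5   6   7   8   9  10  11  12  13  14  15  16  17
  0   T   F   F   F   F   F   F   F   F   F   F   F   F   F   F   F   F   F
  1   T   F   F   F   F   F   F   F   F   T   F   F   F   F   F   F   F   F
  2   T   F   F   F   F   F   F   T   F   T   F   F   F   F   F   F   T   F
  3   T   F   F   F   F   F   F   T   T   T   F   F   F   F   F   T   T   T
  4   T   F   F   F   F   T   F   T   T   T   F   F   T   T   T   T   T   T
  5   T   F   T   F   F   T   F   T   T   T   T   T   T   T   T   T   T   T

7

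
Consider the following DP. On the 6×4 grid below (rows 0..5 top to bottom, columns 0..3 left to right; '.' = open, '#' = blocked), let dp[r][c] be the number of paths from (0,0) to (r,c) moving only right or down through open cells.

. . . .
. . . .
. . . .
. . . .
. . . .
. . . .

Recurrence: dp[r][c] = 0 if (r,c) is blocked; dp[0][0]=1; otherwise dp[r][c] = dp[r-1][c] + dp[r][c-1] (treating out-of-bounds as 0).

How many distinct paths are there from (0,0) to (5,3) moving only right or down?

r\c   0   1   2   3
  0   1   1   1   1
  1   1   2   3   4
  2   1   3   6  10
  3   1   4  10  20
  4   1   5  15  35
  5   1   6  21  56

56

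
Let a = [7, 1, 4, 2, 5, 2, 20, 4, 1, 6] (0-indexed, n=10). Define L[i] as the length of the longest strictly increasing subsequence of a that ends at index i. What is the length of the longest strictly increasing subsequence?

   i    0    1    2    3    4    5    6    7    8    9
a[i]    7    1    4    2    5    2   20    4    1    6
L[i]    1    1    2    2    3    2    4    3    1    4

4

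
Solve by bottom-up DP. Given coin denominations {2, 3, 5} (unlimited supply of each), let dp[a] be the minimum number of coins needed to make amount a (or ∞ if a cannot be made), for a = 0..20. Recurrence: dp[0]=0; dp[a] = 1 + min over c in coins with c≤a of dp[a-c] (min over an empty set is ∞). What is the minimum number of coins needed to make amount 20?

4

 a  0  1  2  3  4  5  6  7  8  9 10 11 12 13 14 15 16 17 18 19 20
dp  0  -  1  1  2  1  2  2  2  3  2  3  3  3  4  3  4  4  4  5  4
(- denotes ∞ / unreachable)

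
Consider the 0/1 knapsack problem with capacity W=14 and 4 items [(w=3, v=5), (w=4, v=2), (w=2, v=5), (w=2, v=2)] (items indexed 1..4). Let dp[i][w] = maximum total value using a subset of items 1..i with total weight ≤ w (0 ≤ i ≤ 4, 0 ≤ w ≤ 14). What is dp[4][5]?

i\w   0   1   2   3   4   5   6   7   8   9  10  11  12  13  14
  0   0   0   0   0   0   0   0   0   0   0   0   0   0   0   0
  1   0   0   0   5   5   5   5   5   5   5   5   5   5   5   5
  2   0   0   0   5   5   5   5   7   7   7   7   7   7   7   7
  3   0   0   5   5   5  10  10  10  10  12  12  12  12  12  12
  4   0   0   5   5   7  10  10  12  12  12  12  14  14  14  14

10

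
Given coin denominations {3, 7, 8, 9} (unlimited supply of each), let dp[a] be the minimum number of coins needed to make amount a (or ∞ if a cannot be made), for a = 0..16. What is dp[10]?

 a  0  1  2  3  4  5  6  7  8  9 10 11 12 13 14 15 16
dp  0  -  -  1  -  -  2  1  1  1  2  2  2  3  2  2  2
(- denotes ∞ / unreachable)

2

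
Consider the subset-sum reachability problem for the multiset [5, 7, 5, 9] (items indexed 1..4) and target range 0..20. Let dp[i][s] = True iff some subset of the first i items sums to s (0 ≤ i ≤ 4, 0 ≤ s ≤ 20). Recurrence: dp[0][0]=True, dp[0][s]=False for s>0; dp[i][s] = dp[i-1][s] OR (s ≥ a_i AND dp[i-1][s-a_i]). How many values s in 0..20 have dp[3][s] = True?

6

i\s   0   1   2   3   4   5   6   7   8   9  10  11  12  13  14  15  16  17  18  19  20
  0   T   F   F   F   F   F   F   F   F   F   F   F   F   F   F   F   F   F   F   F   F
  1   T   F   F   F   F   T   F   F   F   F   F   F   F   F   F   F   F   F   F   F   F
  2   T   F   F   F   F   T   F   T   F   F   F   F   T   F   F   F   F   F   F   F   F
  3   T   F   F   F   F   T   F   T   F   F   T   F   T   F   F   F   F   T   F   F   F
  4   T   F   F   F   F   T   F   T   F   T   T   F   T   F   T   F   T   T   F   T   F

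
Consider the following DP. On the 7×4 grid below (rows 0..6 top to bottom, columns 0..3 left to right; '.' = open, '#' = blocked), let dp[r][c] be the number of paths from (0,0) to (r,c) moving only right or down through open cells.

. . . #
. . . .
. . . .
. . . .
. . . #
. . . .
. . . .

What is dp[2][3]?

r\c   0   1   2   3
  0   1   1   1   0
  1   1   2   3   3
  2   1   3   6   9
  3   1   4  10  19
  4   1   5  15   0
  5   1   6  21  21
  6   1   7  28  49

9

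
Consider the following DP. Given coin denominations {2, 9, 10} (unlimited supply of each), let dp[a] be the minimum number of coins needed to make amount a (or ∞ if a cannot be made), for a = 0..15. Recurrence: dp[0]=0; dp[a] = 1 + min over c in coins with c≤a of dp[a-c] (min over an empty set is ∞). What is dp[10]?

1

 a  0  1  2  3  4  5  6  7  8  9 10 11 12 13 14 15
dp  0  -  1  -  2  -  3  -  4  1  1  2  2  3  3  4
(- denotes ∞ / unreachable)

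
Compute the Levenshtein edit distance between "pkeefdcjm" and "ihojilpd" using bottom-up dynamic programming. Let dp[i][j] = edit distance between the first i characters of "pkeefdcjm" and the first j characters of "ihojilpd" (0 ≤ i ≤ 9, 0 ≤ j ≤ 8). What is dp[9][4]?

8

   ''  i  h  o  j  i  l  p  d
''  0  1  2  3  4  5  6  7  8
 p  1  1  2  3  4  5  6  6  7
 k  2  2  2  3  4  5  6  7  7
 e  3  3  3  3  4  5  6  7  8
 e  4  4  4  4  4  5  6  7  8
 f  5  5  5  5  5  5  6  7  8
 d  6  6  6  6  6  6  6  7  7
 c  7  7  7  7  7  7  7  7  8
 j  8  8  8  8  7  8  8  8  8
 m  9  9  9  9  8  8  9  9  9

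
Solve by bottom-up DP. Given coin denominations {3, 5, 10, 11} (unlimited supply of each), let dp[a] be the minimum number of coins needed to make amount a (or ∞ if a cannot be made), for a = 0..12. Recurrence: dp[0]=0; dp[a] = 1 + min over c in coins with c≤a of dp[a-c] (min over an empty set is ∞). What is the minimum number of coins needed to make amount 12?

4

 a  0  1  2  3  4  5  6  7  8  9 10 11 12
dp  0  -  -  1  -  1  2  -  2  3  1  1  4
(- denotes ∞ / unreachable)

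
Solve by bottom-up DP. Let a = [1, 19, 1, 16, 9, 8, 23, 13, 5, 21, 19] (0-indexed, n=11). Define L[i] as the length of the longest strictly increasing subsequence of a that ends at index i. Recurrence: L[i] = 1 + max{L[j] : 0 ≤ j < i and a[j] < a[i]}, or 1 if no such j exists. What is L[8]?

2

   i    0    1    2    3    4    5    6    7    8    9   10
a[i]    1   19    1   16    9    8   23   13    5   21   19
L[i]    1    2    1    2    2    2    3    3    2    4    4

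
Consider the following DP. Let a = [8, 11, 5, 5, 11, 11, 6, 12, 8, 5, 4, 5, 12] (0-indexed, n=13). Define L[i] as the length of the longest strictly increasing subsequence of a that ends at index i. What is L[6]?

2

   i    0    1    2    3    4    5    6    7    8    9   10   11   12
a[i]    8   11    5    5   11   11    6   12    8    5    4    5   12
L[i]    1    2    1    1    2    2    2    3    3    1    1    2    4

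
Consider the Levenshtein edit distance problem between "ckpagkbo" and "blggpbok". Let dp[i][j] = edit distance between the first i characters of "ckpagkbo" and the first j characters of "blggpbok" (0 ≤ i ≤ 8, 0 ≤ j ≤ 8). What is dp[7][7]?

6

   ''  b  l  g  g  p  b  o  k
''  0  1  2  3  4  5  6  7  8
 c  1  1  2  3  4  5  6  7  8
 k  2  2  2  3  4  5  6  7  7
 p  3  3  3  3  4  4  5  6  7
 a  4  4  4  4  4  5  5  6  7
 g  5  5  5  4  4  5  6  6  7
 k  6  6  6  5  5  5  6  7  6
 b  7  6  7  6  6  6  5  6  7
 o  8  7  7  7  7  7  6  5  6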